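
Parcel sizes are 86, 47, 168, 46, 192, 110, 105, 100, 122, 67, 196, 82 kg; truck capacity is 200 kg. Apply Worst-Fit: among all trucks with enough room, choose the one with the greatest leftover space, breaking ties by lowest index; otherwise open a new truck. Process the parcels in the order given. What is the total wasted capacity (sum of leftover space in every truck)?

Put 86 kg in truck 1; 114 kg remain.
Put 47 kg in truck 1; 67 kg remain.
Put 168 kg in truck 2; 32 kg remain.
Put 46 kg in truck 1; 21 kg remain.
Put 192 kg in truck 3; 8 kg remain.
Put 110 kg in truck 4; 90 kg remain.
Put 105 kg in truck 5; 95 kg remain.
Put 100 kg in truck 6; 100 kg remain.
Put 122 kg in truck 7; 78 kg remain.
Put 67 kg in truck 6; 33 kg remain.
Put 196 kg in truck 8; 4 kg remain.
Put 82 kg in truck 5; 13 kg remain.
8 trucks × 200 kg = 1600 kg; used 1321 kg; unused 279 kg.

279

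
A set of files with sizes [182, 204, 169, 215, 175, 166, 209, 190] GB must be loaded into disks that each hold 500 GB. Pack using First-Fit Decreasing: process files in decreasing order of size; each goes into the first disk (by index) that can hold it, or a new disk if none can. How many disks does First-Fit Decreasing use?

4 disks

Sorted descending: 215, 209, 204, 190, 182, 175, 169, 166.
215 GB → disk 1 (remaining 285 GB)
209 GB → disk 1 (remaining 76 GB)
204 GB → disk 2 (remaining 296 GB)
190 GB → disk 2 (remaining 106 GB)
182 GB → disk 3 (remaining 318 GB)
175 GB → disk 3 (remaining 143 GB)
169 GB → disk 4 (remaining 331 GB)
166 GB → disk 4 (remaining 165 GB)
Final disks: [215,209] [204,190] [182,175] [169,166].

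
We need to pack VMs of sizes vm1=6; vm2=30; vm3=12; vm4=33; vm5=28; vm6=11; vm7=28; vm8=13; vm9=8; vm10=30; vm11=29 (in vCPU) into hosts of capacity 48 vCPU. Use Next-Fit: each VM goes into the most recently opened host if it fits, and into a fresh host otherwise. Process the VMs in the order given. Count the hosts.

6 hosts

host 1: place vm1 (6 vCPU), 42 vCPU left
host 1: place vm2 (30 vCPU), 12 vCPU left
host 1: place vm3 (12 vCPU), 0 vCPU left
host 2: place vm4 (33 vCPU), 15 vCPU left
host 3: place vm5 (28 vCPU), 20 vCPU left
host 3: place vm6 (11 vCPU), 9 vCPU left
host 4: place vm7 (28 vCPU), 20 vCPU left
host 4: place vm8 (13 vCPU), 7 vCPU left
host 5: place vm9 (8 vCPU), 40 vCPU left
host 5: place vm10 (30 vCPU), 10 vCPU left
host 6: place vm11 (29 vCPU), 19 vCPU left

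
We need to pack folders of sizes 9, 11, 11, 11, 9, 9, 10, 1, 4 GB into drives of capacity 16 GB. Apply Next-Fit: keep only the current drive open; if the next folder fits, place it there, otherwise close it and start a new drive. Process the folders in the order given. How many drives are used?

9 GB → drive 1 (remaining 7 GB)
11 GB → drive 2 (remaining 5 GB)
11 GB → drive 3 (remaining 5 GB)
11 GB → drive 4 (remaining 5 GB)
9 GB → drive 5 (remaining 7 GB)
9 GB → drive 6 (remaining 7 GB)
10 GB → drive 7 (remaining 6 GB)
1 GB → drive 7 (remaining 5 GB)
4 GB → drive 7 (remaining 1 GB)
Final drives: [9] [11] [11] [11] [9] [9] [10,1,4].

7 drives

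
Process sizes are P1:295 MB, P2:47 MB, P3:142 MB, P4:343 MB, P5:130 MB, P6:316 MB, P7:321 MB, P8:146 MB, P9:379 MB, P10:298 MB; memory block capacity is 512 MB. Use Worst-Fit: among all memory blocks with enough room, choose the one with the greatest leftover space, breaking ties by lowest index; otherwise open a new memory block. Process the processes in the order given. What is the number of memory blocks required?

Put P1 (295 MB) in memory block 1; 217 MB remain.
Put P2 (47 MB) in memory block 1; 170 MB remain.
Put P3 (142 MB) in memory block 1; 28 MB remain.
Put P4 (343 MB) in memory block 2; 169 MB remain.
Put P5 (130 MB) in memory block 2; 39 MB remain.
Put P6 (316 MB) in memory block 3; 196 MB remain.
Put P7 (321 MB) in memory block 4; 191 MB remain.
Put P8 (146 MB) in memory block 3; 50 MB remain.
Put P9 (379 MB) in memory block 5; 133 MB remain.
Put P10 (298 MB) in memory block 6; 214 MB remain.
Final memory blocks: [295,47,142] [343,130] [316,146] [321] [379] [298].

6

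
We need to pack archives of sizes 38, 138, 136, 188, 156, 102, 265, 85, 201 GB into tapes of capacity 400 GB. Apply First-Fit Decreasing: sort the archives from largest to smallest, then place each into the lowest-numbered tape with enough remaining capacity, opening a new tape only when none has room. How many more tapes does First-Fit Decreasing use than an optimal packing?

First-Fit Decreasing: [265,102] [201,188] [156,138,85] [136,38] → 4 tapes.
Total size 1309 GB; any packing needs at least ⌈1309/400⌉ = 4 tapes.
So 4 is already optimal.

0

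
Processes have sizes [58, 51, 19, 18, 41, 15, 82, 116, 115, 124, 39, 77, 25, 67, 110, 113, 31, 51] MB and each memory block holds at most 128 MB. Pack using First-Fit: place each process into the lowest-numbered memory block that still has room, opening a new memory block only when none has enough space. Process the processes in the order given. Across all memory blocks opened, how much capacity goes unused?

128

58 MB → memory block 1 (remaining 70 MB)
51 MB → memory block 1 (remaining 19 MB)
19 MB → memory block 1 (remaining 0 MB)
18 MB → memory block 2 (remaining 110 MB)
41 MB → memory block 2 (remaining 69 MB)
15 MB → memory block 2 (remaining 54 MB)
82 MB → memory block 3 (remaining 46 MB)
116 MB → memory block 4 (remaining 12 MB)
115 MB → memory block 5 (remaining 13 MB)
124 MB → memory block 6 (remaining 4 MB)
39 MB → memory block 2 (remaining 15 MB)
77 MB → memory block 7 (remaining 51 MB)
25 MB → memory block 3 (remaining 21 MB)
67 MB → memory block 8 (remaining 61 MB)
110 MB → memory block 9 (remaining 18 MB)
113 MB → memory block 10 (remaining 15 MB)
31 MB → memory block 7 (remaining 20 MB)
51 MB → memory block 8 (remaining 10 MB)
10 memory blocks × 128 MB = 1280 MB; used 1152 MB; unused 128 MB.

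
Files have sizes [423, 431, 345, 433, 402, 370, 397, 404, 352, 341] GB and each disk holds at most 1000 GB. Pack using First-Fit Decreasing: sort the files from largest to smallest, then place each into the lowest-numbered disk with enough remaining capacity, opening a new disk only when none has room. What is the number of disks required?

5

Sorted descending: 433, 431, 423, 404, 402, 397, 370, 352, 345, 341.
433 GB → disk 1 (remaining 567 GB)
431 GB → disk 1 (remaining 136 GB)
423 GB → disk 2 (remaining 577 GB)
404 GB → disk 2 (remaining 173 GB)
402 GB → disk 3 (remaining 598 GB)
397 GB → disk 3 (remaining 201 GB)
370 GB → disk 4 (remaining 630 GB)
352 GB → disk 4 (remaining 278 GB)
345 GB → disk 5 (remaining 655 GB)
341 GB → disk 5 (remaining 314 GB)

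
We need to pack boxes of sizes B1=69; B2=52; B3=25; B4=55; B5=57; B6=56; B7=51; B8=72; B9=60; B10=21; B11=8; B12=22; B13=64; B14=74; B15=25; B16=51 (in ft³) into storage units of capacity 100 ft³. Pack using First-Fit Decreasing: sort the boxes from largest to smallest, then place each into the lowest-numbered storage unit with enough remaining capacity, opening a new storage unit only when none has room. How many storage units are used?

11

Sorted descending: 74, 72, 69, 64, 60, 57, 56, 55, 52, 51, 51, 25, 25, 22, 21, 8.
storage unit 1: place 74 ft³, 26 ft³ left
storage unit 2: place 72 ft³, 28 ft³ left
storage unit 3: place 69 ft³, 31 ft³ left
storage unit 4: place 64 ft³, 36 ft³ left
storage unit 5: place 60 ft³, 40 ft³ left
storage unit 6: place 57 ft³, 43 ft³ left
storage unit 7: place 56 ft³, 44 ft³ left
storage unit 8: place 55 ft³, 45 ft³ left
storage unit 9: place 52 ft³, 48 ft³ left
storage unit 10: place 51 ft³, 49 ft³ left
storage unit 11: place 51 ft³, 49 ft³ left
storage unit 1: place 25 ft³, 1 ft³ left
storage unit 2: place 25 ft³, 3 ft³ left
storage unit 3: place 22 ft³, 9 ft³ left
storage unit 4: place 21 ft³, 15 ft³ left
storage unit 3: place 8 ft³, 1 ft³ left
Final storage units: [74,25] [72,25] [69,22,8] [64,21] [60] [57] [56] [55] [52] [51] [51].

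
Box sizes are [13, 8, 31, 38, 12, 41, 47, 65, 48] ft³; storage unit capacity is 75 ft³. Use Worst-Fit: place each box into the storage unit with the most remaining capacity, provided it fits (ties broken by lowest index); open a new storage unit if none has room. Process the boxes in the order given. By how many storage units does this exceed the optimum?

1

Worst-Fit: [13,8,31] [38,12] [41] [47] [65] [48] → 6 storage units.
Total size 303 ft³; any packing needs at least ⌈303/75⌉ = 5 storage units.
An optimal packing achieves that bound: [65,8] [48,13,12] [47] [41,31] [38] → 5 storage units.
Excess: 6 − 5 = 1.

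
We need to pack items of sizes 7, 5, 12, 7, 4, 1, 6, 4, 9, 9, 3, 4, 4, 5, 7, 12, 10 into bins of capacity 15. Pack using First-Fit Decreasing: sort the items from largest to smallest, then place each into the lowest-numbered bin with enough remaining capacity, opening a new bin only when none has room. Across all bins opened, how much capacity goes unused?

Sorted descending: 12, 12, 10, 9, 9, 7, 7, 7, 6, 5, 5, 4, 4, 4, 4, 3, 1.
bin 1: place 12, 3 left
bin 2: place 12, 3 left
bin 3: place 10, 5 left
bin 4: place 9, 6 left
bin 5: place 9, 6 left
bin 6: place 7, 8 left
bin 6: place 7, 1 left
bin 7: place 7, 8 left
bin 4: place 6, 0 left
bin 3: place 5, 0 left
bin 5: place 5, 1 left
bin 7: place 4, 4 left
bin 7: place 4, 0 left
bin 8: place 4, 11 left
bin 8: place 4, 7 left
bin 1: place 3, 0 left
bin 2: place 1, 2 left
8 bins × 15 = 120; used 109; unused 11.

11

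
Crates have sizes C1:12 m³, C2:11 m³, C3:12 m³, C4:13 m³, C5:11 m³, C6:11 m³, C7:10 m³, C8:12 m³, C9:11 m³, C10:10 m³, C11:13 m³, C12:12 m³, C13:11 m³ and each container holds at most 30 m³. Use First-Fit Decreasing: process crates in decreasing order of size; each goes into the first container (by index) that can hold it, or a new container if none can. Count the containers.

Sorted descending: 13, 13, 12, 12, 12, 12, 11, 11, 11, 11, 11, 10, 10.
13 m³ → container 1 (remaining 17 m³)
13 m³ → container 1 (remaining 4 m³)
12 m³ → container 2 (remaining 18 m³)
12 m³ → container 2 (remaining 6 m³)
12 m³ → container 3 (remaining 18 m³)
12 m³ → container 3 (remaining 6 m³)
11 m³ → container 4 (remaining 19 m³)
11 m³ → container 4 (remaining 8 m³)
11 m³ → container 5 (remaining 19 m³)
11 m³ → container 5 (remaining 8 m³)
11 m³ → container 6 (remaining 19 m³)
10 m³ → container 6 (remaining 9 m³)
10 m³ → container 7 (remaining 20 m³)
Final containers: [13,13] [12,12] [12,12] [11,11] [11,11] [11,10] [10].

7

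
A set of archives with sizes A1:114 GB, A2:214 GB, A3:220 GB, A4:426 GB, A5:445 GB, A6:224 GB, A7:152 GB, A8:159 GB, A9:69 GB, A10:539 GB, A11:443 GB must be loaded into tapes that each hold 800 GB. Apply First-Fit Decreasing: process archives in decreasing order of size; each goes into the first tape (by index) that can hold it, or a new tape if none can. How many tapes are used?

Sorted descending: 539, 445, 443, 426, 224, 220, 214, 159, 152, 114, 69.
539 GB → tape 1 (remaining 261 GB)
445 GB → tape 2 (remaining 355 GB)
443 GB → tape 3 (remaining 357 GB)
426 GB → tape 4 (remaining 374 GB)
224 GB → tape 1 (remaining 37 GB)
220 GB → tape 2 (remaining 135 GB)
214 GB → tape 3 (remaining 143 GB)
159 GB → tape 4 (remaining 215 GB)
152 GB → tape 4 (remaining 63 GB)
114 GB → tape 2 (remaining 21 GB)
69 GB → tape 3 (remaining 74 GB)
Final tapes: [539,224] [445,220,114] [443,214,69] [426,159,152].

4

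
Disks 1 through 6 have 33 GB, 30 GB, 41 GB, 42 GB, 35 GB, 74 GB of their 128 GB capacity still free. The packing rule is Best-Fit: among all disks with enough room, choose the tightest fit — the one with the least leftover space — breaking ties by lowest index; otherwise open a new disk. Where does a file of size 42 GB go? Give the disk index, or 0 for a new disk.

Disks with room: disk 4 (42 GB), disk 6 (74 GB).
Tightest fit is disk 4 with 42 GB free.

4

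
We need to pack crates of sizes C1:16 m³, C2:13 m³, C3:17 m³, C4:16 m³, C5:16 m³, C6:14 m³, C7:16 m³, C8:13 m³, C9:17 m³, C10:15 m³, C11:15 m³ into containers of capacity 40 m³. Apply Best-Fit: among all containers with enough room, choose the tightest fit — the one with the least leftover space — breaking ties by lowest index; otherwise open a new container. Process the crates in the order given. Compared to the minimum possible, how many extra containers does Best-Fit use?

Best-Fit: [16,13] [17,16] [16,14] [16,13] [17,15] [15] → 6 containers.
Total size 168 m³; any packing needs at least ⌈168/40⌉ = 5 containers.
An optimal packing achieves that bound: [17,17] [16,16] [16,16] [15,15] [14,13,13] → 5 containers.
Excess: 6 − 5 = 1.

1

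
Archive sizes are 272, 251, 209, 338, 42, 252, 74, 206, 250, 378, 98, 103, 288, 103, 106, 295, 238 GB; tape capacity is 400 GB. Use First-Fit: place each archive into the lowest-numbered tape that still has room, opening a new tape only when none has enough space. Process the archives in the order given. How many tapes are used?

11 tapes

tape 1: place 272 GB, 128 GB left
tape 2: place 251 GB, 149 GB left
tape 3: place 209 GB, 191 GB left
tape 4: place 338 GB, 62 GB left
tape 1: place 42 GB, 86 GB left
tape 5: place 252 GB, 148 GB left
tape 1: place 74 GB, 12 GB left
tape 6: place 206 GB, 194 GB left
tape 7: place 250 GB, 150 GB left
tape 8: place 378 GB, 22 GB left
tape 2: place 98 GB, 51 GB left
tape 3: place 103 GB, 88 GB left
tape 9: place 288 GB, 112 GB left
tape 5: place 103 GB, 45 GB left
tape 6: place 106 GB, 88 GB left
tape 10: place 295 GB, 105 GB left
tape 11: place 238 GB, 162 GB left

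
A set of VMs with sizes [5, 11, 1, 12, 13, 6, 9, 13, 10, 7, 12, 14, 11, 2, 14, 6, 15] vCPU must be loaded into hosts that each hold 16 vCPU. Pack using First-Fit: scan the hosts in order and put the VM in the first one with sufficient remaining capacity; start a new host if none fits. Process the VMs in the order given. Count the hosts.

host 1: place 5 vCPU, 11 vCPU left
host 1: place 11 vCPU, 0 vCPU left
host 2: place 1 vCPU, 15 vCPU left
host 2: place 12 vCPU, 3 vCPU left
host 3: place 13 vCPU, 3 vCPU left
host 4: place 6 vCPU, 10 vCPU left
host 4: place 9 vCPU, 1 vCPU left
host 5: place 13 vCPU, 3 vCPU left
host 6: place 10 vCPU, 6 vCPU left
host 7: place 7 vCPU, 9 vCPU left
host 8: place 12 vCPU, 4 vCPU left
host 9: place 14 vCPU, 2 vCPU left
host 10: place 11 vCPU, 5 vCPU left
host 2: place 2 vCPU, 1 vCPU left
host 11: place 14 vCPU, 2 vCPU left
host 6: place 6 vCPU, 0 vCPU left
host 12: place 15 vCPU, 1 vCPU left

12 hosts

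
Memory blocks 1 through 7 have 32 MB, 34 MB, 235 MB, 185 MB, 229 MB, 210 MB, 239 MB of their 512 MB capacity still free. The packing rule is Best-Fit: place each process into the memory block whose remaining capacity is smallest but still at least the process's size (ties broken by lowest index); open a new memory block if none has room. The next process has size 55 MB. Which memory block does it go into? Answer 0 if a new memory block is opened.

Memory blocks with room: memory block 3 (235 MB), memory block 4 (185 MB), memory block 5 (229 MB), memory block 6 (210 MB), memory block 7 (239 MB).
Tightest fit is memory block 4 with 185 MB free.

4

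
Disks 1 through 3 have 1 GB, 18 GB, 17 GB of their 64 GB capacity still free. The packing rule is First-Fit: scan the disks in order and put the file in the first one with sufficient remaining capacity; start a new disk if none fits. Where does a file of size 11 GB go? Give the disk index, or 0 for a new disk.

Disks with room: disk 2 (18 GB), disk 3 (17 GB).
The first with room is disk 2.

2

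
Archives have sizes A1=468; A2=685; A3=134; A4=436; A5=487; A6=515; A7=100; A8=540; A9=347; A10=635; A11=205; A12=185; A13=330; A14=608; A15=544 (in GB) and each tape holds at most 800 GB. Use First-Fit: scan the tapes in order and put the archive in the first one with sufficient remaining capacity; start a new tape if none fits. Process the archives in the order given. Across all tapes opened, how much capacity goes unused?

1781

A1 (468 GB) → tape 1 (remaining 332 GB)
A2 (685 GB) → tape 2 (remaining 115 GB)
A3 (134 GB) → tape 1 (remaining 198 GB)
A4 (436 GB) → tape 3 (remaining 364 GB)
A5 (487 GB) → tape 4 (remaining 313 GB)
A6 (515 GB) → tape 5 (remaining 285 GB)
A7 (100 GB) → tape 1 (remaining 98 GB)
A8 (540 GB) → tape 6 (remaining 260 GB)
A9 (347 GB) → tape 3 (remaining 17 GB)
A10 (635 GB) → tape 7 (remaining 165 GB)
A11 (205 GB) → tape 4 (remaining 108 GB)
A12 (185 GB) → tape 5 (remaining 100 GB)
A13 (330 GB) → tape 8 (remaining 470 GB)
A14 (608 GB) → tape 9 (remaining 192 GB)
A15 (544 GB) → tape 10 (remaining 256 GB)
10 tapes × 800 GB = 8000 GB; used 6219 GB; unused 1781 GB.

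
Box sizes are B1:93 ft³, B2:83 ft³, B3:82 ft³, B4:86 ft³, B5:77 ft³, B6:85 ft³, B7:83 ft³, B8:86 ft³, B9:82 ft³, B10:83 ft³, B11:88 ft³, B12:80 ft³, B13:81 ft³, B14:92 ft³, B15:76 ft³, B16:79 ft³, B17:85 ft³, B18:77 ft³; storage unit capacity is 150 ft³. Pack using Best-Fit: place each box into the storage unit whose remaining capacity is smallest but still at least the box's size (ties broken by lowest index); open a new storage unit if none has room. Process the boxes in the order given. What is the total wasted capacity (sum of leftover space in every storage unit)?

Put B1 (93 ft³) in storage unit 1; 57 ft³ remain.
Put B2 (83 ft³) in storage unit 2; 67 ft³ remain.
Put B3 (82 ft³) in storage unit 3; 68 ft³ remain.
Put B4 (86 ft³) in storage unit 4; 64 ft³ remain.
Put B5 (77 ft³) in storage unit 5; 73 ft³ remain.
Put B6 (85 ft³) in storage unit 6; 65 ft³ remain.
Put B7 (83 ft³) in storage unit 7; 67 ft³ remain.
Put B8 (86 ft³) in storage unit 8; 64 ft³ remain.
Put B9 (82 ft³) in storage unit 9; 68 ft³ remain.
Put B10 (83 ft³) in storage unit 10; 67 ft³ remain.
Put B11 (88 ft³) in storage unit 11; 62 ft³ remain.
Put B12 (80 ft³) in storage unit 12; 70 ft³ remain.
Put B13 (81 ft³) in storage unit 13; 69 ft³ remain.
Put B14 (92 ft³) in storage unit 14; 58 ft³ remain.
Put B15 (76 ft³) in storage unit 15; 74 ft³ remain.
Put B16 (79 ft³) in storage unit 16; 71 ft³ remain.
Put B17 (85 ft³) in storage unit 17; 65 ft³ remain.
Put B18 (77 ft³) in storage unit 18; 73 ft³ remain.
18 storage units × 150 ft³ = 2700 ft³; used 1498 ft³; unused 1202 ft³.

1202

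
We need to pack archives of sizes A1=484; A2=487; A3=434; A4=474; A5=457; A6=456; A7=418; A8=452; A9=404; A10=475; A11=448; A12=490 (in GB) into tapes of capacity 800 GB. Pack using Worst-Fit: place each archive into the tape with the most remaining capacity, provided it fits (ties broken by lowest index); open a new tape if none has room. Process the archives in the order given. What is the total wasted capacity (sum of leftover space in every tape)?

A1 (484 GB) → tape 1 (remaining 316 GB)
A2 (487 GB) → tape 2 (remaining 313 GB)
A3 (434 GB) → tape 3 (remaining 366 GB)
A4 (474 GB) → tape 4 (remaining 326 GB)
A5 (457 GB) → tape 5 (remaining 343 GB)
A6 (456 GB) → tape 6 (remaining 344 GB)
A7 (418 GB) → tape 7 (remaining 382 GB)
A8 (452 GB) → tape 8 (remaining 348 GB)
A9 (404 GB) → tape 9 (remaining 396 GB)
A10 (475 GB) → tape 10 (remaining 325 GB)
A11 (448 GB) → tape 11 (remaining 352 GB)
A12 (490 GB) → tape 12 (remaining 310 GB)
12 tapes × 800 GB = 9600 GB; used 5479 GB; unused 4121 GB.

4121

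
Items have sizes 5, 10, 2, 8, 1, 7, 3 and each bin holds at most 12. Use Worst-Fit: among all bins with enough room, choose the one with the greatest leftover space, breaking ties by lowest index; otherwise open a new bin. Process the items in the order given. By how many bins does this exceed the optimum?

1

Worst-Fit: [5,2,1] [10] [8] [7,3] → 4 bins.
Total size 36; any packing needs at least ⌈36/12⌉ = 3 bins.
An optimal packing achieves that bound: [10,2] [8,3,1] [7,5] → 3 bins.
Excess: 4 − 3 = 1.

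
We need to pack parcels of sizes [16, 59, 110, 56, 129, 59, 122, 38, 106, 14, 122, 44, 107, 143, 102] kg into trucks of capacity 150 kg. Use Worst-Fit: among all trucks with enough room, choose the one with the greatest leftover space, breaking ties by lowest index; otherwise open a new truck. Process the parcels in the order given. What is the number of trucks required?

16 kg → truck 1 (remaining 134 kg)
59 kg → truck 1 (remaining 75 kg)
110 kg → truck 2 (remaining 40 kg)
56 kg → truck 1 (remaining 19 kg)
129 kg → truck 3 (remaining 21 kg)
59 kg → truck 4 (remaining 91 kg)
122 kg → truck 5 (remaining 28 kg)
38 kg → truck 4 (remaining 53 kg)
106 kg → truck 6 (remaining 44 kg)
14 kg → truck 4 (remaining 39 kg)
122 kg → truck 7 (remaining 28 kg)
44 kg → truck 6 (remaining 0 kg)
107 kg → truck 8 (remaining 43 kg)
143 kg → truck 9 (remaining 7 kg)
102 kg → truck 10 (remaining 48 kg)
Final trucks: [16,59,56] [110] [129] [59,38,14] [122] [106,44] [122] [107] [143] [102].

10 trucks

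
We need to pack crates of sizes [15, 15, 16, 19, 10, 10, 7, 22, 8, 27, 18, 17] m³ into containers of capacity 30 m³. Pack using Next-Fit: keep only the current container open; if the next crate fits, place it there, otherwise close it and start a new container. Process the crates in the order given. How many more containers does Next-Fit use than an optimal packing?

1

Next-Fit: [15,15] [16] [19,10] [10,7] [22,8] [27] [18] [17] → 8 containers.
Total size 184 m³; any packing needs at least ⌈184/30⌉ = 7 containers.
An optimal packing achieves that bound: [27] [22,8] [19,10] [18,10] [17,7] [16] [15,15] → 7 containers.
Excess: 8 − 7 = 1.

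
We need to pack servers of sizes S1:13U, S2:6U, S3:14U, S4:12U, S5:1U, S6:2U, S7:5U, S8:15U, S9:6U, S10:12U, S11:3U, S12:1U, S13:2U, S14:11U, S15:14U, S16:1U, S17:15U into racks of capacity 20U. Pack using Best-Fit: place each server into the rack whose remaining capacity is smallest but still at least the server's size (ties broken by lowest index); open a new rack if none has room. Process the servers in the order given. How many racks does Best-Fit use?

Put S1 (13U) in rack 1; 7U remain.
Put S2 (6U) in rack 1; 1U remain.
Put S3 (14U) in rack 2; 6U remain.
Put S4 (12U) in rack 3; 8U remain.
Put S5 (1U) in rack 1; 0U remain.
Put S6 (2U) in rack 2; 4U remain.
Put S7 (5U) in rack 3; 3U remain.
Put S8 (15U) in rack 4; 5U remain.
Put S9 (6U) in rack 5; 14U remain.
Put S10 (12U) in rack 5; 2U remain.
Put S11 (3U) in rack 3; 0U remain.
Put S12 (1U) in rack 5; 1U remain.
Put S13 (2U) in rack 2; 2U remain.
Put S14 (11U) in rack 6; 9U remain.
Put S15 (14U) in rack 7; 6U remain.
Put S16 (1U) in rack 5; 0U remain.
Put S17 (15U) in rack 8; 5U remain.

8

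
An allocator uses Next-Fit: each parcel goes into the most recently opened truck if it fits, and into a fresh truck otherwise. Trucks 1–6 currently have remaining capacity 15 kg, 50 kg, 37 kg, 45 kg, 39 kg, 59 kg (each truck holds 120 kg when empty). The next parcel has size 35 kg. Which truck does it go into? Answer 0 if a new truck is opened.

6

Next-Fit only looks at truck 6, which has 59 kg free.
35 kg fits there.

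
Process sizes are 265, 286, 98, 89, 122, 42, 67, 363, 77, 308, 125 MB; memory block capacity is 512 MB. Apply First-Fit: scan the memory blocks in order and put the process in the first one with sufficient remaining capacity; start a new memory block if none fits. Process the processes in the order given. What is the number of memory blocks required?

4 memory blocks

memory block 1: place 265 MB, 247 MB left
memory block 2: place 286 MB, 226 MB left
memory block 1: place 98 MB, 149 MB left
memory block 1: place 89 MB, 60 MB left
memory block 2: place 122 MB, 104 MB left
memory block 1: place 42 MB, 18 MB left
memory block 2: place 67 MB, 37 MB left
memory block 3: place 363 MB, 149 MB left
memory block 3: place 77 MB, 72 MB left
memory block 4: place 308 MB, 204 MB left
memory block 4: place 125 MB, 79 MB left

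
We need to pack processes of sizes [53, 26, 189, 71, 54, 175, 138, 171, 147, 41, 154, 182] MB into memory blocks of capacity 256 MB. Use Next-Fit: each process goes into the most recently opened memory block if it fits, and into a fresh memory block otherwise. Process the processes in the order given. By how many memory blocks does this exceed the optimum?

2

Next-Fit: [53,26] [189] [71,54] [175] [138] [171] [147,41] [154] [182] → 9 memory blocks.
7 processes exceed 128 MB (half the capacity), and no two of those can share a memory block, so at least 7 memory blocks are needed.
An optimal packing achieves that bound: [189,54] [182,71] [175,53,26] [171,41] [154] [147] [138] → 7 memory blocks.
Excess: 9 − 7 = 2.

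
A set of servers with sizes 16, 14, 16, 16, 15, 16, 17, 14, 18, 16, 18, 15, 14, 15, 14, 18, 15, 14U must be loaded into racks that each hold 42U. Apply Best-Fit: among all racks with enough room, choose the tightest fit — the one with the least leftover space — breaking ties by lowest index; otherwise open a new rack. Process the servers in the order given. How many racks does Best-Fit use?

rack 1: place 16U, 26U left
rack 1: place 14U, 12U left
rack 2: place 16U, 26U left
rack 2: place 16U, 10U left
rack 3: place 15U, 27U left
rack 3: place 16U, 11U left
rack 4: place 17U, 25U left
rack 4: place 14U, 11U left
rack 5: place 18U, 24U left
rack 5: place 16U, 8U left
rack 6: place 18U, 24U left
rack 6: place 15U, 9U left
rack 7: place 14U, 28U left
rack 7: place 15U, 13U left
rack 8: place 14U, 28U left
rack 8: place 18U, 10U left
rack 9: place 15U, 27U left
rack 9: place 14U, 13U left

9 racks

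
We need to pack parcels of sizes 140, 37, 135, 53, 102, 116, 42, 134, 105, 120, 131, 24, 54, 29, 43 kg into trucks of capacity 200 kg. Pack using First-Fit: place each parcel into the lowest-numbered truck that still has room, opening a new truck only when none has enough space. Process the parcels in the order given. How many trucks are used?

8

Put 140 kg in truck 1; 60 kg remain.
Put 37 kg in truck 1; 23 kg remain.
Put 135 kg in truck 2; 65 kg remain.
Put 53 kg in truck 2; 12 kg remain.
Put 102 kg in truck 3; 98 kg remain.
Put 116 kg in truck 4; 84 kg remain.
Put 42 kg in truck 3; 56 kg remain.
Put 134 kg in truck 5; 66 kg remain.
Put 105 kg in truck 6; 95 kg remain.
Put 120 kg in truck 7; 80 kg remain.
Put 131 kg in truck 8; 69 kg remain.
Put 24 kg in truck 3; 32 kg remain.
Put 54 kg in truck 4; 30 kg remain.
Put 29 kg in truck 3; 3 kg remain.
Put 43 kg in truck 5; 23 kg remain.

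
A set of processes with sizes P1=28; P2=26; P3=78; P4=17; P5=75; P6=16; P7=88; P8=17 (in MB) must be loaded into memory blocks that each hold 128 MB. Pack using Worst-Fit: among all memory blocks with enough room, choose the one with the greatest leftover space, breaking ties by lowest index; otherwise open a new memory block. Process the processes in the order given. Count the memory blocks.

memory block 1: place P1 (28 MB), 100 MB left
memory block 1: place P2 (26 MB), 74 MB left
memory block 2: place P3 (78 MB), 50 MB left
memory block 1: place P4 (17 MB), 57 MB left
memory block 3: place P5 (75 MB), 53 MB left
memory block 1: place P6 (16 MB), 41 MB left
memory block 4: place P7 (88 MB), 40 MB left
memory block 3: place P8 (17 MB), 36 MB left

4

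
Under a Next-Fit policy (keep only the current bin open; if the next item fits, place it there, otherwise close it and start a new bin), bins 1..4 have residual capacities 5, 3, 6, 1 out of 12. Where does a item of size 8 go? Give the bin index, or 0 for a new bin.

Next-Fit only looks at bin 4, which has 1 free.
8 does not fit, so a new bin is opened.

0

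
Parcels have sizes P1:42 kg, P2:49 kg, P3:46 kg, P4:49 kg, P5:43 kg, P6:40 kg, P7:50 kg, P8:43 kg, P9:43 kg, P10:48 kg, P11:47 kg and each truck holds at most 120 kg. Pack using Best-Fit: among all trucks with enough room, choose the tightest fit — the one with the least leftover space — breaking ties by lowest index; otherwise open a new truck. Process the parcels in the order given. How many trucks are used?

6

P1 (42 kg) → truck 1 (remaining 78 kg)
P2 (49 kg) → truck 1 (remaining 29 kg)
P3 (46 kg) → truck 2 (remaining 74 kg)
P4 (49 kg) → truck 2 (remaining 25 kg)
P5 (43 kg) → truck 3 (remaining 77 kg)
P6 (40 kg) → truck 3 (remaining 37 kg)
P7 (50 kg) → truck 4 (remaining 70 kg)
P8 (43 kg) → truck 4 (remaining 27 kg)
P9 (43 kg) → truck 5 (remaining 77 kg)
P10 (48 kg) → truck 5 (remaining 29 kg)
P11 (47 kg) → truck 6 (remaining 73 kg)
Final trucks: [42,49] [46,49] [43,40] [50,43] [43,48] [47].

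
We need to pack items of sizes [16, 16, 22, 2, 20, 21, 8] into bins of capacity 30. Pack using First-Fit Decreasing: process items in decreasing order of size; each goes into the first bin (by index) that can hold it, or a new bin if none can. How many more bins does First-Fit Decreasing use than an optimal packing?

First-Fit Decreasing: [22,8] [21,2] [20] [16] [16] → 5 bins.
5 items exceed 15 (half the capacity), and no two of those can share a bin, so at least 5 bins are needed.
So 5 is already optimal.

0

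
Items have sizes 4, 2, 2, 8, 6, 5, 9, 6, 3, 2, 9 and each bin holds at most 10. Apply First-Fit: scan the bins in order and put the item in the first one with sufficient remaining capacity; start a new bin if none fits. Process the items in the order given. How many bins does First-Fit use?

7 bins

4 → bin 1 (remaining 6)
2 → bin 1 (remaining 4)
2 → bin 1 (remaining 2)
8 → bin 2 (remaining 2)
6 → bin 3 (remaining 4)
5 → bin 4 (remaining 5)
9 → bin 5 (remaining 1)
6 → bin 6 (remaining 4)
3 → bin 3 (remaining 1)
2 → bin 1 (remaining 0)
9 → bin 7 (remaining 1)
Final bins: [4,2,2,2] [8] [6,3] [5] [9] [6] [9].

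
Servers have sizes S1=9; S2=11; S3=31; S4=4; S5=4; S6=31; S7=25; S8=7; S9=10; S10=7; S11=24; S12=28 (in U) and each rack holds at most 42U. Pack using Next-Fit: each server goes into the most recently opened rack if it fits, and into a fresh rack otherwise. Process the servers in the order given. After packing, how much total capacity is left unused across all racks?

61

rack 1: place S1 (9U), 33U left
rack 1: place S2 (11U), 22U left
rack 2: place S3 (31U), 11U left
rack 2: place S4 (4U), 7U left
rack 2: place S5 (4U), 3U left
rack 3: place S6 (31U), 11U left
rack 4: place S7 (25U), 17U left
rack 4: place S8 (7U), 10U left
rack 4: place S9 (10U), 0U left
rack 5: place S10 (7U), 35U left
rack 5: place S11 (24U), 11U left
rack 6: place S12 (28U), 14U left
6 racks × 42U = 252U; used 191U; unused 61U.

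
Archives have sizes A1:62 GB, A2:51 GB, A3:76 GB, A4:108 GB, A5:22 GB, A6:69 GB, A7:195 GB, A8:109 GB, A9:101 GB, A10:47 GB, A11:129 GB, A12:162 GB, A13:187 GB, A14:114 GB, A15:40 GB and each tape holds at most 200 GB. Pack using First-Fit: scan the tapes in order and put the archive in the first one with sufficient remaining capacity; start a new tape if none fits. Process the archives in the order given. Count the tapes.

9 tapes

A1 (62 GB) → tape 1 (remaining 138 GB)
A2 (51 GB) → tape 1 (remaining 87 GB)
A3 (76 GB) → tape 1 (remaining 11 GB)
A4 (108 GB) → tape 2 (remaining 92 GB)
A5 (22 GB) → tape 2 (remaining 70 GB)
A6 (69 GB) → tape 2 (remaining 1 GB)
A7 (195 GB) → tape 3 (remaining 5 GB)
A8 (109 GB) → tape 4 (remaining 91 GB)
A9 (101 GB) → tape 5 (remaining 99 GB)
A10 (47 GB) → tape 4 (remaining 44 GB)
A11 (129 GB) → tape 6 (remaining 71 GB)
A12 (162 GB) → tape 7 (remaining 38 GB)
A13 (187 GB) → tape 8 (remaining 13 GB)
A14 (114 GB) → tape 9 (remaining 86 GB)
A15 (40 GB) → tape 4 (remaining 4 GB)
Final tapes: [62,51,76] [108,22,69] [195] [109,47,40] [101] [129] [162] [187] [114].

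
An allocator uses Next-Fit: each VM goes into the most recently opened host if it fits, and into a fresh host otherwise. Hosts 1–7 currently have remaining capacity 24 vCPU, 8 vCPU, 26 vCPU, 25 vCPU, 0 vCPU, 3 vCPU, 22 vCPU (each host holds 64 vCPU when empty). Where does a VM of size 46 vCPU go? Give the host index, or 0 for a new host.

0

Next-Fit only looks at host 7, which has 22 vCPU free.
46 vCPU does not fit, so a new host is opened.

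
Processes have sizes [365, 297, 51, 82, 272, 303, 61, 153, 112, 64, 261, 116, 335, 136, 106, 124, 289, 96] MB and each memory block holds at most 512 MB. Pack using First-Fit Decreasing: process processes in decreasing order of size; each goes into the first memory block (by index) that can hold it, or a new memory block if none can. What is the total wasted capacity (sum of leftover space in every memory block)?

Sorted descending: 365, 335, 303, 297, 289, 272, 261, 153, 136, 124, 116, 112, 106, 96, 82, 64, 61, 51.
365 MB → memory block 1 (remaining 147 MB)
335 MB → memory block 2 (remaining 177 MB)
303 MB → memory block 3 (remaining 209 MB)
297 MB → memory block 4 (remaining 215 MB)
289 MB → memory block 5 (remaining 223 MB)
272 MB → memory block 6 (remaining 240 MB)
261 MB → memory block 7 (remaining 251 MB)
153 MB → memory block 2 (remaining 24 MB)
136 MB → memory block 1 (remaining 11 MB)
124 MB → memory block 3 (remaining 85 MB)
116 MB → memory block 4 (remaining 99 MB)
112 MB → memory block 5 (remaining 111 MB)
106 MB → memory block 5 (remaining 5 MB)
96 MB → memory block 4 (remaining 3 MB)
82 MB → memory block 3 (remaining 3 MB)
64 MB → memory block 6 (remaining 176 MB)
61 MB → memory block 6 (remaining 115 MB)
51 MB → memory block 6 (remaining 64 MB)
7 memory blocks × 512 MB = 3584 MB; used 3223 MB; unused 361 MB.

361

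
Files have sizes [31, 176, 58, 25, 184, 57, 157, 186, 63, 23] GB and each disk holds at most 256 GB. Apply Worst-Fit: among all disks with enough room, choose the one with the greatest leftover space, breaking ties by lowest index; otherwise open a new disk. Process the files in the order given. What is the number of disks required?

disk 1: place 31 GB, 225 GB left
disk 1: place 176 GB, 49 GB left
disk 2: place 58 GB, 198 GB left
disk 2: place 25 GB, 173 GB left
disk 3: place 184 GB, 72 GB left
disk 2: place 57 GB, 116 GB left
disk 4: place 157 GB, 99 GB left
disk 5: place 186 GB, 70 GB left
disk 2: place 63 GB, 53 GB left
disk 4: place 23 GB, 76 GB left
Final disks: [31,176] [58,25,57,63] [184] [157,23] [186].

5 disks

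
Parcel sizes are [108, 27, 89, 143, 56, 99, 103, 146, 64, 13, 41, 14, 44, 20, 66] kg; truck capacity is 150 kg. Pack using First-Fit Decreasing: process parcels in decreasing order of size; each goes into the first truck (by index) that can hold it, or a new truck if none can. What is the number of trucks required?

8

Sorted descending: 146, 143, 108, 103, 99, 89, 66, 64, 56, 44, 41, 27, 20, 14, 13.
146 kg → truck 1 (remaining 4 kg)
143 kg → truck 2 (remaining 7 kg)
108 kg → truck 3 (remaining 42 kg)
103 kg → truck 4 (remaining 47 kg)
99 kg → truck 5 (remaining 51 kg)
89 kg → truck 6 (remaining 61 kg)
66 kg → truck 7 (remaining 84 kg)
64 kg → truck 7 (remaining 20 kg)
56 kg → truck 6 (remaining 5 kg)
44 kg → truck 4 (remaining 3 kg)
41 kg → truck 3 (remaining 1 kg)
27 kg → truck 5 (remaining 24 kg)
20 kg → truck 5 (remaining 4 kg)
14 kg → truck 7 (remaining 6 kg)
13 kg → truck 8 (remaining 137 kg)
Final trucks: [146] [143] [108,41] [103,44] [99,27,20] [89,56] [66,64,14] [13].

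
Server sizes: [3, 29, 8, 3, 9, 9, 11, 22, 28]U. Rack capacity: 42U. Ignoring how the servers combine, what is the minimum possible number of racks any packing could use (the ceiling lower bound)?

3 racks

Total size = 3 + 29 + 8 + 3 + 9 + 9 + 11 + 22 + 28 = 122U.
⌈122 / 42⌉ = 3.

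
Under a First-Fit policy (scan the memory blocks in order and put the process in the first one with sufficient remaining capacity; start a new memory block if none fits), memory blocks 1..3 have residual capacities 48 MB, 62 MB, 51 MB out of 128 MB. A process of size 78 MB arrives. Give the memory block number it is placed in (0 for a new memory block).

No memory block has ≥ 78 MB free, so a new memory block is opened.

0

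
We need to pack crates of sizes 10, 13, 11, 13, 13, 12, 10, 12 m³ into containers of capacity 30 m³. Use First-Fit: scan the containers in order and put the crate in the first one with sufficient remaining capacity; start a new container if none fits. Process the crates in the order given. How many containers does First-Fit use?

10 m³ → container 1 (remaining 20 m³)
13 m³ → container 1 (remaining 7 m³)
11 m³ → container 2 (remaining 19 m³)
13 m³ → container 2 (remaining 6 m³)
13 m³ → container 3 (remaining 17 m³)
12 m³ → container 3 (remaining 5 m³)
10 m³ → container 4 (remaining 20 m³)
12 m³ → container 4 (remaining 8 m³)

4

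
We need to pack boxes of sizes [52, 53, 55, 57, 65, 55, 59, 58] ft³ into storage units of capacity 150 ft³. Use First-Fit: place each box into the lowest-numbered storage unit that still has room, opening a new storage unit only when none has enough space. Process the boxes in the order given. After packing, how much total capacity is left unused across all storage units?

storage unit 1: place 52 ft³, 98 ft³ left
storage unit 1: place 53 ft³, 45 ft³ left
storage unit 2: place 55 ft³, 95 ft³ left
storage unit 2: place 57 ft³, 38 ft³ left
storage unit 3: place 65 ft³, 85 ft³ left
storage unit 3: place 55 ft³, 30 ft³ left
storage unit 4: place 59 ft³, 91 ft³ left
storage unit 4: place 58 ft³, 33 ft³ left
4 storage units × 150 ft³ = 600 ft³; used 454 ft³; unused 146 ft³.

146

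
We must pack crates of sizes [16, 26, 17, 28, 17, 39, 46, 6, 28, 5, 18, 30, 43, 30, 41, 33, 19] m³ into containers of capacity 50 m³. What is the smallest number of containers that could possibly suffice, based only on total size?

9

Total size = 16 + 26 + 17 + 28 + 17 + 39 + 46 + 6 + 28 + 5 + 18 + 30 + 43 + 30 + 41 + 33 + 19 = 442 m³.
⌈442 / 50⌉ = 9.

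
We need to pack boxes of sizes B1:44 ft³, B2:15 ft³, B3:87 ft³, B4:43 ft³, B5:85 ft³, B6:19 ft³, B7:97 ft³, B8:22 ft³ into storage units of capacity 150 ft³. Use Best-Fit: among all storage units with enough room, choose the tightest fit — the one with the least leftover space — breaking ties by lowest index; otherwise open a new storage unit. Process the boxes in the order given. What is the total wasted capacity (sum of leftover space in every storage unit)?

38

Put B1 (44 ft³) in storage unit 1; 106 ft³ remain.
Put B2 (15 ft³) in storage unit 1; 91 ft³ remain.
Put B3 (87 ft³) in storage unit 1; 4 ft³ remain.
Put B4 (43 ft³) in storage unit 2; 107 ft³ remain.
Put B5 (85 ft³) in storage unit 2; 22 ft³ remain.
Put B6 (19 ft³) in storage unit 2; 3 ft³ remain.
Put B7 (97 ft³) in storage unit 3; 53 ft³ remain.
Put B8 (22 ft³) in storage unit 3; 31 ft³ remain.
3 storage units × 150 ft³ = 450 ft³; used 412 ft³; unused 38 ft³.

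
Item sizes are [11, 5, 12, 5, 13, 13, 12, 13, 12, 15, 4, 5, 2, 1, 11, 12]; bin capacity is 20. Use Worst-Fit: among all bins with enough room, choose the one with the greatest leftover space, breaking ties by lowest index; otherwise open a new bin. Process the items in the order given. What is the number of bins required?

bin 1: place 11, 9 left
bin 1: place 5, 4 left
bin 2: place 12, 8 left
bin 2: place 5, 3 left
bin 3: place 13, 7 left
bin 4: place 13, 7 left
bin 5: place 12, 8 left
bin 6: place 13, 7 left
bin 7: place 12, 8 left
bin 8: place 15, 5 left
bin 5: place 4, 4 left
bin 7: place 5, 3 left
bin 3: place 2, 5 left
bin 4: place 1, 6 left
bin 9: place 11, 9 left
bin 10: place 12, 8 left
Final bins: [11,5] [12,5] [13,2] [13,1] [12,4] [13] [12,5] [15] [11] [12].

10 bins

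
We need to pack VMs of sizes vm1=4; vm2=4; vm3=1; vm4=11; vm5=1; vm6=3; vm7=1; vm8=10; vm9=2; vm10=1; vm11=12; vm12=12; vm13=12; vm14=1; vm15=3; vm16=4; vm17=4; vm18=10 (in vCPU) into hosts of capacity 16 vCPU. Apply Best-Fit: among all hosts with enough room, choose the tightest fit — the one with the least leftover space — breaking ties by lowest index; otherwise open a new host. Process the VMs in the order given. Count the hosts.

Put vm1 (4 vCPU) in host 1; 12 vCPU remain.
Put vm2 (4 vCPU) in host 1; 8 vCPU remain.
Put vm3 (1 vCPU) in host 1; 7 vCPU remain.
Put vm4 (11 vCPU) in host 2; 5 vCPU remain.
Put vm5 (1 vCPU) in host 2; 4 vCPU remain.
Put vm6 (3 vCPU) in host 2; 1 vCPU remain.
Put vm7 (1 vCPU) in host 2; 0 vCPU remain.
Put vm8 (10 vCPU) in host 3; 6 vCPU remain.
Put vm9 (2 vCPU) in host 3; 4 vCPU remain.
Put vm10 (1 vCPU) in host 3; 3 vCPU remain.
Put vm11 (12 vCPU) in host 4; 4 vCPU remain.
Put vm12 (12 vCPU) in host 5; 4 vCPU remain.
Put vm13 (12 vCPU) in host 6; 4 vCPU remain.
Put vm14 (1 vCPU) in host 3; 2 vCPU remain.
Put vm15 (3 vCPU) in host 4; 1 vCPU remain.
Put vm16 (4 vCPU) in host 5; 0 vCPU remain.
Put vm17 (4 vCPU) in host 6; 0 vCPU remain.
Put vm18 (10 vCPU) in host 7; 6 vCPU remain.
Final hosts: [4,4,1] [11,1,3,1] [10,2,1,1] [12,3] [12,4] [12,4] [10].

7 hosts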